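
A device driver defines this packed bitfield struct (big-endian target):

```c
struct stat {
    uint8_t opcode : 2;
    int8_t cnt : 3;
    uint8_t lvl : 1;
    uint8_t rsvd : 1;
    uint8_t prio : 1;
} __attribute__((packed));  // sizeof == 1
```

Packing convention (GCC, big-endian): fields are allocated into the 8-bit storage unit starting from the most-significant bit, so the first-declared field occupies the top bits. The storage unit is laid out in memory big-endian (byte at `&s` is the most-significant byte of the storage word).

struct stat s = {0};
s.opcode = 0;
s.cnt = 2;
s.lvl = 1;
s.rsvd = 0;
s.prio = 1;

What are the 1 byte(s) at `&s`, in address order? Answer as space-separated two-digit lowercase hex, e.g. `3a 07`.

opcode:2 = 0 → 0x0 << 6 → word 0x00
cnt:3 = 2 → 0x2 << 3 → word 0x10
lvl:1 = 1 → 0x1 << 2 → word 0x14
rsvd:1 = 0 → 0x0 << 1 → word 0x14
prio:1 = 1 → 0x1 << 0 → word 0x15
word = 0x15 → big-endian bytes:
  [0]=0x15

15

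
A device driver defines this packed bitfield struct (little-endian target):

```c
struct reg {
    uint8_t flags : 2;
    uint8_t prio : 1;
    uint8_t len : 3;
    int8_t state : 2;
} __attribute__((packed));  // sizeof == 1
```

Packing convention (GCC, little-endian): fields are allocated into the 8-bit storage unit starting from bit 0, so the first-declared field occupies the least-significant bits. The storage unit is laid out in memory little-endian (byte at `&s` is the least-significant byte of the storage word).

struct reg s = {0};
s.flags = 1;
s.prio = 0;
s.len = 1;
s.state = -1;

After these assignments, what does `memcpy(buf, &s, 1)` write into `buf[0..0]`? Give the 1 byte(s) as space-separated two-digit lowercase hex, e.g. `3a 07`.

c9

flags (2b) val=1 bits=0x1 at bit 0: 0x01
prio (1b) val=0 bits=0x0 at bit 2: 0x01
len (3b) val=1 bits=0x1 at bit 3: 0x09
state (2b) val=-1 bits=0x3 at bit 6: 0xc9
word = 0xc9 → little-endian bytes:
  [0]=0xc9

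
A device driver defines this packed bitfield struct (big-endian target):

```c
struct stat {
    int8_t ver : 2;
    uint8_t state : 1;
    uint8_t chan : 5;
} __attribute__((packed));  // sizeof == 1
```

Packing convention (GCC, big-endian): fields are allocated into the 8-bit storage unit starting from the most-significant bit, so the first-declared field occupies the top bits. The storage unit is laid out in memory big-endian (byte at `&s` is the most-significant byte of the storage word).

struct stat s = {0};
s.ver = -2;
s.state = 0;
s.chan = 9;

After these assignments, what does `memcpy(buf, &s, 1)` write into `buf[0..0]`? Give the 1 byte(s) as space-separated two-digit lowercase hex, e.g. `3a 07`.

89

ver:2 = -2 → 0x2 << 6 → word 0x80
state:1 = 0 → 0x0 << 5 → word 0x80
chan:5 = 9 → 0x9 << 0 → word 0x89
word = 0x89 → big-endian bytes:
  [0]=0x89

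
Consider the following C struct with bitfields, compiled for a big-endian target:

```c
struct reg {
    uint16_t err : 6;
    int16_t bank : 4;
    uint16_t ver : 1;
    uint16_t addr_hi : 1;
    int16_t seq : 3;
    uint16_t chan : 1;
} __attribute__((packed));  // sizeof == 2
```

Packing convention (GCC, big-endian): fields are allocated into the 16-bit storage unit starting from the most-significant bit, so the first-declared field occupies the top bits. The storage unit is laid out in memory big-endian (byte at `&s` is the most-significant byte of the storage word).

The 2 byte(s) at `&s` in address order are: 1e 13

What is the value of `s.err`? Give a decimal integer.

7

[0]=0x1e [1]=0x13 (big-endian) → word 0x1e13
err:6 @ bit 10 → (0x1e13>>10)&0x3f = 0x7  ←
bank:4 @ bit 6 → (0x1e13>>6)&0xf = 0x8
ver:1 @ bit 5 → (0x1e13>>5)&0x1 = 0x0
addr_hi:1 @ bit 4 → (0x1e13>>4)&0x1 = 0x1
seq:3 @ bit 1 → (0x1e13>>1)&0x7 = 0x1
chan:1 @ bit 0 → (0x1e13>>0)&0x1 = 0x1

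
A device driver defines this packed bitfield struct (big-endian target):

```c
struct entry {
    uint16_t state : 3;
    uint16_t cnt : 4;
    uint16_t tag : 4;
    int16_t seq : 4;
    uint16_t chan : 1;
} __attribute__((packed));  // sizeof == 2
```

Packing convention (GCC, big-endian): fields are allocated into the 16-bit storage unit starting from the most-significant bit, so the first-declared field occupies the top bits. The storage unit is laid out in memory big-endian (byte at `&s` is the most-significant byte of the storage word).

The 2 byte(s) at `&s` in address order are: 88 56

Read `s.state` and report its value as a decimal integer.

[0]=0x88 [1]=0x56 (big-endian) → word 0x8856
state:3 @ bit 13 → (0x8856>>13)&0x7 = 0x4  ←
cnt:4 @ bit 9 → (0x8856>>9)&0xf = 0x4
tag:4 @ bit 5 → (0x8856>>5)&0xf = 0x2
seq:4 @ bit 1 → (0x8856>>1)&0xf = 0xb
chan:1 @ bit 0 → (0x8856>>0)&0x1 = 0x0

4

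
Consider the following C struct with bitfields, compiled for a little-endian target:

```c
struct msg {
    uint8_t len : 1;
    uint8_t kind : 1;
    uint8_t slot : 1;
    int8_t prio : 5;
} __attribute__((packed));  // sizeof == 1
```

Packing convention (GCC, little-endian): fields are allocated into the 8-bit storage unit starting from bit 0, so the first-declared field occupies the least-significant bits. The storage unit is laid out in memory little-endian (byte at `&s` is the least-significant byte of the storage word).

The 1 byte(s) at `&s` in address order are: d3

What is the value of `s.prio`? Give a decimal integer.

[0]=0xd3 (little-endian) → word 0xd3
len [0+:1] = (word>>0) & 0x1 = 1
kind [1+:1] = (word>>1) & 0x1 = 1
slot [2+:1] = (word>>2) & 0x1 = 0
prio [3+:5] = (word>>3) & 0x1f = 26  ←
prio signed 5b, MSB=1: 26 - 32 = -6

-6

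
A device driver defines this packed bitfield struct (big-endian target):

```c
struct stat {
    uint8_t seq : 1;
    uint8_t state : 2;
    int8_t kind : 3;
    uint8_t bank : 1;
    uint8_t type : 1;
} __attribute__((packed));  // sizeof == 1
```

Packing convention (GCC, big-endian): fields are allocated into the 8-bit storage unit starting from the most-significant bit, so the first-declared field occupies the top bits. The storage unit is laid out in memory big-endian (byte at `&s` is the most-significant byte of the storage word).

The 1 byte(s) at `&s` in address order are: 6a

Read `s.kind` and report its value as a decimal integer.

[0]=0x6a (big-endian) → word 0x6a
seq [7+:1] = (word>>7) & 0x1 = 0
state [5+:2] = (word>>5) & 0x3 = 3
kind [2+:3] = (word>>2) & 0x7 = 2  ←
bank [1+:1] = (word>>1) & 0x1 = 1
type [0+:1] = (word>>0) & 0x1 = 0
kind signed 3b, MSB=0: value = 2

2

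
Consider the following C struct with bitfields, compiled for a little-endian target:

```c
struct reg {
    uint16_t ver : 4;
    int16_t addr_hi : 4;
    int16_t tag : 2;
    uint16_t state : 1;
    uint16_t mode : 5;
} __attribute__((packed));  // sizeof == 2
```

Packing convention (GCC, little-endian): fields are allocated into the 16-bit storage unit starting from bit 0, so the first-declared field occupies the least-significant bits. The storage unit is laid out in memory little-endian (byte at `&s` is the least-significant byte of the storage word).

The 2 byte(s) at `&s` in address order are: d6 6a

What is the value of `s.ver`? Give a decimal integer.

6

[0]=0xd6 [1]=0x6a (little-endian) → word 0x6ad6
ver [0+:4] = (word>>0) & 0xf = 6  ←
addr_hi [4+:4] = (word>>4) & 0xf = 13
tag [8+:2] = (word>>8) & 0x3 = 2
state [10+:1] = (word>>10) & 0x1 = 0
mode [11+:5] = (word>>11) & 0x1f = 13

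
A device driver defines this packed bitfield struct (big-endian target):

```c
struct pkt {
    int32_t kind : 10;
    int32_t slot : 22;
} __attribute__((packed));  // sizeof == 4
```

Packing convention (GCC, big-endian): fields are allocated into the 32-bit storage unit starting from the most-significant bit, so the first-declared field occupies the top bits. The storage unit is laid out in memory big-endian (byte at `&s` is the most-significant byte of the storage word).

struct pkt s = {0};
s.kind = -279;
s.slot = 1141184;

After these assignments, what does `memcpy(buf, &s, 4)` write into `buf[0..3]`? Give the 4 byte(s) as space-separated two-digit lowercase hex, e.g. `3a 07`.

ba 51 69 c0

kind (10b) val=-279 bits=0x2e9 at bit 22: 0xba400000
slot (22b) val=1141184 bits=0x1169c0 at bit 0: 0xba5169c0
word = 0xba5169c0 → big-endian bytes:
  [0]=0xba  [1]=0x51  [2]=0x69  [3]=0xc0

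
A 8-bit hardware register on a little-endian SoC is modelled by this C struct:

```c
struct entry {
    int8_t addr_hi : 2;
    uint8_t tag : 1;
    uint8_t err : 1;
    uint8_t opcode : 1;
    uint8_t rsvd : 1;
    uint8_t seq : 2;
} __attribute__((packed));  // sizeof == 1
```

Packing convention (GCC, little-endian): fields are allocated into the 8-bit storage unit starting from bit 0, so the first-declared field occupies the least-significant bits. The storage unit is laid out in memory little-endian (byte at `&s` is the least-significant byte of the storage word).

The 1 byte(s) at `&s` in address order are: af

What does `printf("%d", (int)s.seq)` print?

[0]=0xaf (little-endian) → word 0xaf
addr_hi:2 @ bit 0 → (0xaf>>0)&0x3 = 0x3
tag:1 @ bit 2 → (0xaf>>2)&0x1 = 0x1
err:1 @ bit 3 → (0xaf>>3)&0x1 = 0x1
opcode:1 @ bit 4 → (0xaf>>4)&0x1 = 0x0
rsvd:1 @ bit 5 → (0xaf>>5)&0x1 = 0x1
seq:2 @ bit 6 → (0xaf>>6)&0x3 = 0x2  ←

2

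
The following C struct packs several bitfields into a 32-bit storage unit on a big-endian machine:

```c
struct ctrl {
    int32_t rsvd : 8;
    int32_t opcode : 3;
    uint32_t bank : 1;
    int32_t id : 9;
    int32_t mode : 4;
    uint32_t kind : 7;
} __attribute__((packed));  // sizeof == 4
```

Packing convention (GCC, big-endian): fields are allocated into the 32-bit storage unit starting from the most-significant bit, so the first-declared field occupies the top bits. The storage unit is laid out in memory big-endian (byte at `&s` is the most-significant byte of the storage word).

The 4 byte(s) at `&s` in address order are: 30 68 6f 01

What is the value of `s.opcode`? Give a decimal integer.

[0]=0x30 [1]=0x68 [2]=0x6f [3]=0x01 (big-endian) → word 0x30686f01
rsvd [24+:8] = (word>>24) & 0xff = 48
opcode [21+:3] = (word>>21) & 0x7 = 3  ←
bank [20+:1] = (word>>20) & 0x1 = 0
id [11+:9] = (word>>11) & 0x1ff = 269
mode [7+:4] = (word>>7) & 0xf = 14
kind [0+:7] = (word>>0) & 0x7f = 1
opcode signed 3b, MSB=0: value = 3

3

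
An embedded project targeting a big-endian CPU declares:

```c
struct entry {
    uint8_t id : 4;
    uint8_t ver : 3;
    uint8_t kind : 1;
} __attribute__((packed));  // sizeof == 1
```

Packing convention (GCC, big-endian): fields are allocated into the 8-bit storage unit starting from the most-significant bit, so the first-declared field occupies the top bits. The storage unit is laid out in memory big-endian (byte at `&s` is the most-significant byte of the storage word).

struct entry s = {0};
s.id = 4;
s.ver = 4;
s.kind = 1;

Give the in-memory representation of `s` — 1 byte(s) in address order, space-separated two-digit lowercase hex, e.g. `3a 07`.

id (4b) val=4 bits=0x4 at bit 4: 0x40
ver (3b) val=4 bits=0x4 at bit 1: 0x48
kind (1b) val=1 bits=0x1 at bit 0: 0x49
word = 0x49 → big-endian bytes:
  [0]=0x49

49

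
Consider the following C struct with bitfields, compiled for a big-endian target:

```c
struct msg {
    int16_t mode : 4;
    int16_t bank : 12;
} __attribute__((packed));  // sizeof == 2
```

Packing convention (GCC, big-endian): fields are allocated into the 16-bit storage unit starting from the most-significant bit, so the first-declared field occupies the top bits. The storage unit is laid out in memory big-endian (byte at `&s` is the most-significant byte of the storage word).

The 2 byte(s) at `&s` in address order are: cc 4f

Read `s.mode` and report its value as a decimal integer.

-4

[0]=0xcc [1]=0x4f (big-endian) → word 0xcc4f
mode:4 @ bit 12 → (0xcc4f>>12)&0xf = 0xc  ←
bank:12 @ bit 0 → (0xcc4f>>0)&0xfff = 0xc4f
mode signed 4b, MSB=1: 12 - 16 = -4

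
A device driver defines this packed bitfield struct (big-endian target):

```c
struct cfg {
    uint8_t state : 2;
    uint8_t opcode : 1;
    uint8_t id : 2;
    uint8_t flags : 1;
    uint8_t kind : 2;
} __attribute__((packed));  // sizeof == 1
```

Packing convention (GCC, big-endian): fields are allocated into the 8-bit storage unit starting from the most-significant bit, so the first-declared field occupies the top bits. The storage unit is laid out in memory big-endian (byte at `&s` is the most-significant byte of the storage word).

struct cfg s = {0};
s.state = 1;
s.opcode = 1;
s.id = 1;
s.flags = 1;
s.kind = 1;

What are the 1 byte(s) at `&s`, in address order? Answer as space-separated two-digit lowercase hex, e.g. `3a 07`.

[6+:2] state=1 & 0x3 = 0x1; word=0x40
[5+:1] opcode=1 & 0x1 = 0x1; word=0x60
[3+:2] id=1 & 0x3 = 0x1; word=0x68
[2+:1] flags=1 & 0x1 = 0x1; word=0x6c
[0+:2] kind=1 & 0x3 = 0x1; word=0x6d
word = 0x6d → big-endian bytes:
  [0]=0x6d

6d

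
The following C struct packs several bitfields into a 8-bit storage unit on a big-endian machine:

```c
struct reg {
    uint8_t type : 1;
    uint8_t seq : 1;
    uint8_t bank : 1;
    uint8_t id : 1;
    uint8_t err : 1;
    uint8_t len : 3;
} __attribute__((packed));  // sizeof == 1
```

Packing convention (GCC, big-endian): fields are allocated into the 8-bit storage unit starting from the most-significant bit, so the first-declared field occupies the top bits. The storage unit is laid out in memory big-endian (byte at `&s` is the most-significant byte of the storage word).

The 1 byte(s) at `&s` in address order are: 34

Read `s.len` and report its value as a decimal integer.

4

[0]=0x34 (big-endian) → word 0x34
type [7+:1] = (word>>7) & 0x1 = 0
seq [6+:1] = (word>>6) & 0x1 = 0
bank [5+:1] = (word>>5) & 0x1 = 1
id [4+:1] = (word>>4) & 0x1 = 1
err [3+:1] = (word>>3) & 0x1 = 0
len [0+:3] = (word>>0) & 0x7 = 4  ←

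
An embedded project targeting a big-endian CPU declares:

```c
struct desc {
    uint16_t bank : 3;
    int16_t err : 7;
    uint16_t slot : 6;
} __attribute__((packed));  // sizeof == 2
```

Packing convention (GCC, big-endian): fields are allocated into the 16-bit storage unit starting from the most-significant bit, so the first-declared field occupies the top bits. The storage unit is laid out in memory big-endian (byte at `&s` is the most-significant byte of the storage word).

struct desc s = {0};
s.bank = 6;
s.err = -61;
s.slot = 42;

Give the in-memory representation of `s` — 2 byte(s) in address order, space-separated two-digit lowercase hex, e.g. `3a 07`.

d0 ea

bank:3 = 6 → 0x6 << 13 → word 0xc000
err:7 = -61 → 0x43 << 6 → word 0xd0c0
slot:6 = 42 → 0x2a << 0 → word 0xd0ea
word = 0xd0ea → big-endian bytes:
  [0]=0xd0  [1]=0xea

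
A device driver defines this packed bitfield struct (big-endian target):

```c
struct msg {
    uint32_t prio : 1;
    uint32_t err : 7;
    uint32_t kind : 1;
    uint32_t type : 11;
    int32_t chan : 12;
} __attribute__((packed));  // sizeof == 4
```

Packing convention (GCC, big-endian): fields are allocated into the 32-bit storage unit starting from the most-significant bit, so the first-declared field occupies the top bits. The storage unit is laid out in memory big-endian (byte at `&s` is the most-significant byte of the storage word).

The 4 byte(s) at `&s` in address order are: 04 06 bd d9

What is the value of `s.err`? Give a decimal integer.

[0]=0x04 [1]=0x06 [2]=0xbd [3]=0xd9 (big-endian) → word 0x0406bdd9
prio:1 @ bit 31 → (0x0406bdd9>>31)&0x1 = 0x0
err:7 @ bit 24 → (0x0406bdd9>>24)&0x7f = 0x4  ←
kind:1 @ bit 23 → (0x0406bdd9>>23)&0x1 = 0x0
type:11 @ bit 12 → (0x0406bdd9>>12)&0x7ff = 0x6b
chan:12 @ bit 0 → (0x0406bdd9>>0)&0xfff = 0xdd9

4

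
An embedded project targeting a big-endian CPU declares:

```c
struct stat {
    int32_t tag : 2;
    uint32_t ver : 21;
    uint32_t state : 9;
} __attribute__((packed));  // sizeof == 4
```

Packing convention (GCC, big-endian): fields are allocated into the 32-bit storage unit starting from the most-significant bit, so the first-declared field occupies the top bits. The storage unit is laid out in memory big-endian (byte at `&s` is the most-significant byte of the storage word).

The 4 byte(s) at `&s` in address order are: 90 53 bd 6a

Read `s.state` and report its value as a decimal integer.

362

[0]=0x90 [1]=0x53 [2]=0xbd [3]=0x6a (big-endian) → word 0x9053bd6a
tag [30+:2] = (word>>30) & 0x3 = 2
ver [9+:21] = (word>>9) & 0x1fffff = 535006
state [0+:9] = (word>>0) & 0x1ff = 362  ←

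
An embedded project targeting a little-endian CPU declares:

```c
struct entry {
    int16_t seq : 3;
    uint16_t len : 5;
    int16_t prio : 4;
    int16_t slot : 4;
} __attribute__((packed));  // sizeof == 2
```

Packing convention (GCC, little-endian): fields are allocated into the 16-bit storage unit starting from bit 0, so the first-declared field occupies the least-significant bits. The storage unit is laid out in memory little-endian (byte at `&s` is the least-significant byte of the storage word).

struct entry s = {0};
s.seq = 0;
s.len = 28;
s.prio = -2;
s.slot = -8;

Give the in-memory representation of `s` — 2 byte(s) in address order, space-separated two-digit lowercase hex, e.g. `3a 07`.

seq (3b) val=0 bits=0x0 at bit 0: 0x0000
len (5b) val=28 bits=0x1c at bit 3: 0x00e0
prio (4b) val=-2 bits=0xe at bit 8: 0x0ee0
slot (4b) val=-8 bits=0x8 at bit 12: 0x8ee0
word = 0x8ee0 → little-endian bytes:
  [0]=0xe0  [1]=0x8e

e0 8e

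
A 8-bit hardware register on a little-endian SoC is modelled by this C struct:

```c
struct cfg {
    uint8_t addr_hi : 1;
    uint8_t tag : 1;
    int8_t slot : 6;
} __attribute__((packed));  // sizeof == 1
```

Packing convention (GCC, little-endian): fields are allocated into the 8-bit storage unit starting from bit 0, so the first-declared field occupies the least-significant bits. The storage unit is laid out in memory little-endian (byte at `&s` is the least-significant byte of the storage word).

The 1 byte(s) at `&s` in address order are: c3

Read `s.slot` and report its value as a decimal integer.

[0]=0xc3 (little-endian) → word 0xc3
addr_hi [0+:1] = (word>>0) & 0x1 = 1
tag [1+:1] = (word>>1) & 0x1 = 1
slot [2+:6] = (word>>2) & 0x3f = 48  ←
slot signed 6b, MSB=1: 48 - 64 = -16

-16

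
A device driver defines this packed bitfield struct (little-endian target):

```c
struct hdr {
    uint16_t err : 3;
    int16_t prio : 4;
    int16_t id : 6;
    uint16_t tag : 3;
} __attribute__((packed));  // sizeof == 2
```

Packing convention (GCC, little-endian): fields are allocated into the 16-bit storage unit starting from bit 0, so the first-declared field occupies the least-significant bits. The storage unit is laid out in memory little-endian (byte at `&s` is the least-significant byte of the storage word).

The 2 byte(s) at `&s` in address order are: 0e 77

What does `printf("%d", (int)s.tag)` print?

3

[0]=0x0e [1]=0x77 (little-endian) → word 0x770e
err [0+:3] = (word>>0) & 0x7 = 6
prio [3+:4] = (word>>3) & 0xf = 1
id [7+:6] = (word>>7) & 0x3f = 46
tag [13+:3] = (word>>13) & 0x7 = 3  ←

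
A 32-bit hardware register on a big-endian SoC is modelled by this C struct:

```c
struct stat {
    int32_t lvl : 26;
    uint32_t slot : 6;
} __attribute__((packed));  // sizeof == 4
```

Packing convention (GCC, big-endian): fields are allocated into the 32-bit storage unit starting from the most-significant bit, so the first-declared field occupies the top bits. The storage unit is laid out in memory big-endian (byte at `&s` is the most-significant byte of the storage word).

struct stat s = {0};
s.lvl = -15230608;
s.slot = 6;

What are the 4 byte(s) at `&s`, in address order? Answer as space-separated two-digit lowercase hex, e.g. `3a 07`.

c5 e6 5c 06

[6+:26] lvl=-15230608 & 0x3ffffff = 0x3179970; word=0xc5e65c00
[0+:6] slot=6 & 0x3f = 0x6; word=0xc5e65c06
word = 0xc5e65c06 → big-endian bytes:
  [0]=0xc5  [1]=0xe6  [2]=0x5c  [3]=0x06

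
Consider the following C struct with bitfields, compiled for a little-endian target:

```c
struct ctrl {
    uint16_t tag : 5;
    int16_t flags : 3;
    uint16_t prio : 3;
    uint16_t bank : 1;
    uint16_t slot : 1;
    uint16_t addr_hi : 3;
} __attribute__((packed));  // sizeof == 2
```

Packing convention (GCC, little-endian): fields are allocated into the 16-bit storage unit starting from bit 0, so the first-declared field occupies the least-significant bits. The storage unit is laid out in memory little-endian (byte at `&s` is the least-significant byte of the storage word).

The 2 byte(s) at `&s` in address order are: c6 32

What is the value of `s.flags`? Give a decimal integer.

[0]=0xc6 [1]=0x32 (little-endian) → word 0x32c6
tag:5 @ bit 0 → (0x32c6>>0)&0x1f = 0x6
flags:3 @ bit 5 → (0x32c6>>5)&0x7 = 0x6  ←
prio:3 @ bit 8 → (0x32c6>>8)&0x7 = 0x2
bank:1 @ bit 11 → (0x32c6>>11)&0x1 = 0x0
slot:1 @ bit 12 → (0x32c6>>12)&0x1 = 0x1
addr_hi:3 @ bit 13 → (0x32c6>>13)&0x7 = 0x1
flags signed 3b, MSB=1: 6 - 8 = -2

-2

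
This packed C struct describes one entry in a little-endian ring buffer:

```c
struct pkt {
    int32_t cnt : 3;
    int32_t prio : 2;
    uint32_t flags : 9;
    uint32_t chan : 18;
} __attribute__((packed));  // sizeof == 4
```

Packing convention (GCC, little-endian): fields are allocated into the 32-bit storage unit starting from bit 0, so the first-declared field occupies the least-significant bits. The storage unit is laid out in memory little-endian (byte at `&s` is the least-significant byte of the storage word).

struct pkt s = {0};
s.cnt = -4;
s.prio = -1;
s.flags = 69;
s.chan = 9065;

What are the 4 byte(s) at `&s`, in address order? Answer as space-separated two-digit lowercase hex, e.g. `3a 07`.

cnt:3 = -4 → 0x4 << 0 → word 0x00000004
prio:2 = -1 → 0x3 << 3 → word 0x0000001c
flags:9 = 69 → 0x45 << 5 → word 0x000008bc
chan:18 = 9065 → 0x2369 << 14 → word 0x08da48bc
word = 0x08da48bc → little-endian bytes:
  [0]=0xbc  [1]=0x48  [2]=0xda  [3]=0x08

bc 48 da 08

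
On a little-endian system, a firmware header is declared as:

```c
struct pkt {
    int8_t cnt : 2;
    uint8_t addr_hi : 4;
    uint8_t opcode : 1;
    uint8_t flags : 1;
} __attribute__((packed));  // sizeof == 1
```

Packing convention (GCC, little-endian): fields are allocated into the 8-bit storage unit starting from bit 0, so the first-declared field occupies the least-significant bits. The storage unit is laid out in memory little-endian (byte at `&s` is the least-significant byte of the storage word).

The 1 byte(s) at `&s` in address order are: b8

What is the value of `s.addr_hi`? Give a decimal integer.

[0]=0xb8 (little-endian) → word 0xb8
cnt [0+:2] = (word>>0) & 0x3 = 0
addr_hi [2+:4] = (word>>2) & 0xf = 14  ←
opcode [6+:1] = (word>>6) & 0x1 = 0
flags [7+:1] = (word>>7) & 0x1 = 1

14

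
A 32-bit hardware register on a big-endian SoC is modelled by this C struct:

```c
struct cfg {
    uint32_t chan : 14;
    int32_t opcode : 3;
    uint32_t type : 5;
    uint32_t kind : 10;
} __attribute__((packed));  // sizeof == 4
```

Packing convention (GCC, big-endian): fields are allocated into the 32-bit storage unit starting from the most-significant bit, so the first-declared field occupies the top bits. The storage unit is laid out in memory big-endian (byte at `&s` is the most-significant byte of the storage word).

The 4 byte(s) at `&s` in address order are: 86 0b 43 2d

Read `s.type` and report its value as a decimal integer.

16

[0]=0x86 [1]=0x0b [2]=0x43 [3]=0x2d (big-endian) → word 0x860b432d
chan [18+:14] = (word>>18) & 0x3fff = 8578
opcode [15+:3] = (word>>15) & 0x7 = 6
type [10+:5] = (word>>10) & 0x1f = 16  ←
kind [0+:10] = (word>>0) & 0x3ff = 813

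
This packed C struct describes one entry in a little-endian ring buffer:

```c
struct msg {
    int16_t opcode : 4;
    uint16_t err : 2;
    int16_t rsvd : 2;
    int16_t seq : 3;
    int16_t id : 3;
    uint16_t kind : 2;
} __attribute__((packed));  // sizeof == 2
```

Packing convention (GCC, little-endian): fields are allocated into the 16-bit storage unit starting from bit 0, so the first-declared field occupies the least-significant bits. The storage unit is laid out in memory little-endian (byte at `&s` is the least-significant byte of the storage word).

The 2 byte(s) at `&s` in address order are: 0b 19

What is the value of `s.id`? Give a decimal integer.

[0]=0x0b [1]=0x19 (little-endian) → word 0x190b
opcode:4 @ bit 0 → (0x190b>>0)&0xf = 0xb
err:2 @ bit 4 → (0x190b>>4)&0x3 = 0x0
rsvd:2 @ bit 6 → (0x190b>>6)&0x3 = 0x0
seq:3 @ bit 8 → (0x190b>>8)&0x7 = 0x1
id:3 @ bit 11 → (0x190b>>11)&0x7 = 0x3  ←
kind:2 @ bit 14 → (0x190b>>14)&0x3 = 0x0
id signed 3b, MSB=0: value = 3

3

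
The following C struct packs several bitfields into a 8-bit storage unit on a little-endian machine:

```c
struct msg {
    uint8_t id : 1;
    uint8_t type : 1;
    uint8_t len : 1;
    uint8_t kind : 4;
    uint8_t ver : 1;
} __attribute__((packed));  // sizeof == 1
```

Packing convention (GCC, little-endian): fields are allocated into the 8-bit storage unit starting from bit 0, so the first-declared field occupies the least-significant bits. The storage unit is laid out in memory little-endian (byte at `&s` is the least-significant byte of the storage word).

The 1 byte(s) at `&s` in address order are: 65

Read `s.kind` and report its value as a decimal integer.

12

[0]=0x65 (little-endian) → word 0x65
id:1 @ bit 0 → (0x65>>0)&0x1 = 0x1
type:1 @ bit 1 → (0x65>>1)&0x1 = 0x0
len:1 @ bit 2 → (0x65>>2)&0x1 = 0x1
kind:4 @ bit 3 → (0x65>>3)&0xf = 0xc  ←
ver:1 @ bit 7 → (0x65>>7)&0x1 = 0x0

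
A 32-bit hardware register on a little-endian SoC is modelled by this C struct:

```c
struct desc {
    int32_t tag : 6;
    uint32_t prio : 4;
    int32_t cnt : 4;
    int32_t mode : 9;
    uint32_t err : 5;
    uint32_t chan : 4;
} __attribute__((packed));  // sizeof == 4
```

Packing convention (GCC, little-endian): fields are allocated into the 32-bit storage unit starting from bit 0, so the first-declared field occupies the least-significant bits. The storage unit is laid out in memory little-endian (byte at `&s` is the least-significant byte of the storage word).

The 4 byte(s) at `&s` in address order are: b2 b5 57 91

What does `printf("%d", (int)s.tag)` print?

[0]=0xb2 [1]=0xb5 [2]=0x57 [3]=0x91 (little-endian) → word 0x9157b5b2
tag:6 @ bit 0 → (0x9157b5b2>>0)&0x3f = 0x32  ←
prio:4 @ bit 6 → (0x9157b5b2>>6)&0xf = 0x6
cnt:4 @ bit 10 → (0x9157b5b2>>10)&0xf = 0xd
mode:9 @ bit 14 → (0x9157b5b2>>14)&0x1ff = 0x15e
err:5 @ bit 23 → (0x9157b5b2>>23)&0x1f = 0x2
chan:4 @ bit 28 → (0x9157b5b2>>28)&0xf = 0x9
tag signed 6b, MSB=1: 50 - 64 = -14

-14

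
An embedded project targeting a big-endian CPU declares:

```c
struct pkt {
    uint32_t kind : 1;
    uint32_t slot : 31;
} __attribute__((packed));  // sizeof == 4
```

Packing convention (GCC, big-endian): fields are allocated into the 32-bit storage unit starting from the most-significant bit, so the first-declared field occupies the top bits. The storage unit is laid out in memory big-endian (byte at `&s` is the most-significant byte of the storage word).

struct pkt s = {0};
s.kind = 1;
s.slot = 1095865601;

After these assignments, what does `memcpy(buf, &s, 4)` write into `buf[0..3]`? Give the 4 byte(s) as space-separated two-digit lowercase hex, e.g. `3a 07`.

c1 51 95 01

[31+:1] kind=1 & 0x1 = 0x1; word=0x80000000
[0+:31] slot=1095865601 & 0x7fffffff = 0x41519501; word=0xc1519501
word = 0xc1519501 → big-endian bytes:
  [0]=0xc1  [1]=0x51  [2]=0x95  [3]=0x01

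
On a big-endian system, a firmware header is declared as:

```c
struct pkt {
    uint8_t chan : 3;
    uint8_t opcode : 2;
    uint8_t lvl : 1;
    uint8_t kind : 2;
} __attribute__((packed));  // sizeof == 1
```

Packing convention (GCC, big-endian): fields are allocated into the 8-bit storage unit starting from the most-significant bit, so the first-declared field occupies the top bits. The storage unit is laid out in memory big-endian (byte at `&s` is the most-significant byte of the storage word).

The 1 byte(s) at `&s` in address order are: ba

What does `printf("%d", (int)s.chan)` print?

5

[0]=0xba (big-endian) → word 0xba
chan [5+:3] = (word>>5) & 0x7 = 5  ←
opcode [3+:2] = (word>>3) & 0x3 = 3
lvl [2+:1] = (word>>2) & 0x1 = 0
kind [0+:2] = (word>>0) & 0x3 = 2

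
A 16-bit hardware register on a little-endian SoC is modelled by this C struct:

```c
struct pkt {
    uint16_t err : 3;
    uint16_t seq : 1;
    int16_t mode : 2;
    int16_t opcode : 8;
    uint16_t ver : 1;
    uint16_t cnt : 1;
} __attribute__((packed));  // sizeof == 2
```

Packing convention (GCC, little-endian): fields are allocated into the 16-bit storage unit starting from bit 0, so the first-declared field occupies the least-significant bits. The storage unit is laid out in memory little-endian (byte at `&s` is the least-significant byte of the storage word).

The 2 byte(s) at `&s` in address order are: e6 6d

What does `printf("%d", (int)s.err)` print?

6

[0]=0xe6 [1]=0x6d (little-endian) → word 0x6de6
err:3 @ bit 0 → (0x6de6>>0)&0x7 = 0x6  ←
seq:1 @ bit 3 → (0x6de6>>3)&0x1 = 0x0
mode:2 @ bit 4 → (0x6de6>>4)&0x3 = 0x2
opcode:8 @ bit 6 → (0x6de6>>6)&0xff = 0xb7
ver:1 @ bit 14 → (0x6de6>>14)&0x1 = 0x1
cnt:1 @ bit 15 → (0x6de6>>15)&0x1 = 0x0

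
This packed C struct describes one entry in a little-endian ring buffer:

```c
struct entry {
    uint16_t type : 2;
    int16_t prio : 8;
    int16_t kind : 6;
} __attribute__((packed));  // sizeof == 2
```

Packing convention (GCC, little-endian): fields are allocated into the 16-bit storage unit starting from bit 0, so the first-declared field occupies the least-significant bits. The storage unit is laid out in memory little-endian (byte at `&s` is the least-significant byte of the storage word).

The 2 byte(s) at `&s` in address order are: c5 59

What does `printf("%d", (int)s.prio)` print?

[0]=0xc5 [1]=0x59 (little-endian) → word 0x59c5
type:2 @ bit 0 → (0x59c5>>0)&0x3 = 0x1
prio:8 @ bit 2 → (0x59c5>>2)&0xff = 0x71  ←
kind:6 @ bit 10 → (0x59c5>>10)&0x3f = 0x16
prio signed 8b, MSB=0: value = 113

113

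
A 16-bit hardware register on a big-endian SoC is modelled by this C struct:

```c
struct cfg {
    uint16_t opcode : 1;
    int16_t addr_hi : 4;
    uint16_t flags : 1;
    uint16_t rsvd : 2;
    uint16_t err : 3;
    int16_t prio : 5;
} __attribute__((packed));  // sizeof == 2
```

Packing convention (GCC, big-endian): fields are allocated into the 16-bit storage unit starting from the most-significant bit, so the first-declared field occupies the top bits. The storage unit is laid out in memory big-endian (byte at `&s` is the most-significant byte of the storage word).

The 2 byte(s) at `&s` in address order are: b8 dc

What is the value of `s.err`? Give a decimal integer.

[0]=0xb8 [1]=0xdc (big-endian) → word 0xb8dc
opcode:1 @ bit 15 → (0xb8dc>>15)&0x1 = 0x1
addr_hi:4 @ bit 11 → (0xb8dc>>11)&0xf = 0x7
flags:1 @ bit 10 → (0xb8dc>>10)&0x1 = 0x0
rsvd:2 @ bit 8 → (0xb8dc>>8)&0x3 = 0x0
err:3 @ bit 5 → (0xb8dc>>5)&0x7 = 0x6  ←
prio:5 @ bit 0 → (0xb8dc>>0)&0x1f = 0x1c

6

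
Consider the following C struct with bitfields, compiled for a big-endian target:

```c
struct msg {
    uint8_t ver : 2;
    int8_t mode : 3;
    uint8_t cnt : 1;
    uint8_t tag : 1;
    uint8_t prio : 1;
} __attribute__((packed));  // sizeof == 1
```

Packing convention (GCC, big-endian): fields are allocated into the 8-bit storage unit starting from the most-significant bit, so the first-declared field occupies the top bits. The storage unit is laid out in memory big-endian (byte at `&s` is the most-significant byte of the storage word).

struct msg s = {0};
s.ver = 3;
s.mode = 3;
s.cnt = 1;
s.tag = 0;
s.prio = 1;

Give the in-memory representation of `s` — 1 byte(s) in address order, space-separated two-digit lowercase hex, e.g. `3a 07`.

ver (2b) val=3 bits=0x3 at bit 6: 0xc0
mode (3b) val=3 bits=0x3 at bit 3: 0xd8
cnt (1b) val=1 bits=0x1 at bit 2: 0xdc
tag (1b) val=0 bits=0x0 at bit 1: 0xdc
prio (1b) val=1 bits=0x1 at bit 0: 0xdd
word = 0xdd → big-endian bytes:
  [0]=0xdd

dd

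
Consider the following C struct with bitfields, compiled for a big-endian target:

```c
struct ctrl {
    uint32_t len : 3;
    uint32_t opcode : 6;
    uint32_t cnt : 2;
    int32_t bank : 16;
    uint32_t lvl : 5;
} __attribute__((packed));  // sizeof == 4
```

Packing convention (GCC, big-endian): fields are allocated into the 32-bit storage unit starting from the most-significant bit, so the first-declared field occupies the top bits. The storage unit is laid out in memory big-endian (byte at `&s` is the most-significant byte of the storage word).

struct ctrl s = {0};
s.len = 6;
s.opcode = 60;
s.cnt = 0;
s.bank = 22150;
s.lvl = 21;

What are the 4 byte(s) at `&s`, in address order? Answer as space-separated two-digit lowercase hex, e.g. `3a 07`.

de 0a d0 d5

[29+:3] len=6 & 0x7 = 0x6; word=0xc0000000
[23+:6] opcode=60 & 0x3f = 0x3c; word=0xde000000
[21+:2] cnt=0 & 0x3 = 0x0; word=0xde000000
[5+:16] bank=22150 & 0xffff = 0x5686; word=0xde0ad0c0
[0+:5] lvl=21 & 0x1f = 0x15; word=0xde0ad0d5
word = 0xde0ad0d5 → big-endian bytes:
  [0]=0xde  [1]=0x0a  [2]=0xd0  [3]=0xd5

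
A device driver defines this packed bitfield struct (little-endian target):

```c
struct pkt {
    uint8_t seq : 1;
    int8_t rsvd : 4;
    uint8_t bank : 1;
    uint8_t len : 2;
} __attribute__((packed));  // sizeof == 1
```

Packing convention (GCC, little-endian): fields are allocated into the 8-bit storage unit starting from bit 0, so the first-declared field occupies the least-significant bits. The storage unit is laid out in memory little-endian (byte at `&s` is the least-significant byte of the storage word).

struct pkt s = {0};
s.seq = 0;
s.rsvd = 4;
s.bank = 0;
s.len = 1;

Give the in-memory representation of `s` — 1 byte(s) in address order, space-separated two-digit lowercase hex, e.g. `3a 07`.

[0+:1] seq=0 & 0x1 = 0x0; word=0x00
[1+:4] rsvd=4 & 0xf = 0x4; word=0x08
[5+:1] bank=0 & 0x1 = 0x0; word=0x08
[6+:2] len=1 & 0x3 = 0x1; word=0x48
word = 0x48 → little-endian bytes:
  [0]=0x48

48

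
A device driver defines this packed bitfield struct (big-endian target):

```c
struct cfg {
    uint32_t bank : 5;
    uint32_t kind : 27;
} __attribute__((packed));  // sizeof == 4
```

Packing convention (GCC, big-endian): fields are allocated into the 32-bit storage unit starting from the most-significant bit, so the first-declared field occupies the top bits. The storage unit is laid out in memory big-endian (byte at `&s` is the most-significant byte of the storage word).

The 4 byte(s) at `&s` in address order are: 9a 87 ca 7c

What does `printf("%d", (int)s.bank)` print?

[0]=0x9a [1]=0x87 [2]=0xca [3]=0x7c (big-endian) → word 0x9a87ca7c
bank:5 @ bit 27 → (0x9a87ca7c>>27)&0x1f = 0x13  ←
kind:27 @ bit 0 → (0x9a87ca7c>>0)&0x7ffffff = 0x287ca7c

19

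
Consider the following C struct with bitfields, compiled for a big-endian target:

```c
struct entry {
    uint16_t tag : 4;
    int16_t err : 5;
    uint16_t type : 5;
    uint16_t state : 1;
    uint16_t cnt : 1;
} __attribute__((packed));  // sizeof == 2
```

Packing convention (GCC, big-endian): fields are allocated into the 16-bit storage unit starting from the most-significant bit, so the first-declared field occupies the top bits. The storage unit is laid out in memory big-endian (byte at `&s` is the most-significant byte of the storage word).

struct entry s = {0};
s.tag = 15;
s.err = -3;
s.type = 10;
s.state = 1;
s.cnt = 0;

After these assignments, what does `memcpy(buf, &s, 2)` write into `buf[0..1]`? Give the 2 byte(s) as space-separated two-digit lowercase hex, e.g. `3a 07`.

fe aa

tag (4b) val=15 bits=0xf at bit 12: 0xf000
err (5b) val=-3 bits=0x1d at bit 7: 0xfe80
type (5b) val=10 bits=0xa at bit 2: 0xfea8
state (1b) val=1 bits=0x1 at bit 1: 0xfeaa
cnt (1b) val=0 bits=0x0 at bit 0: 0xfeaa
word = 0xfeaa → big-endian bytes:
  [0]=0xfe  [1]=0xaa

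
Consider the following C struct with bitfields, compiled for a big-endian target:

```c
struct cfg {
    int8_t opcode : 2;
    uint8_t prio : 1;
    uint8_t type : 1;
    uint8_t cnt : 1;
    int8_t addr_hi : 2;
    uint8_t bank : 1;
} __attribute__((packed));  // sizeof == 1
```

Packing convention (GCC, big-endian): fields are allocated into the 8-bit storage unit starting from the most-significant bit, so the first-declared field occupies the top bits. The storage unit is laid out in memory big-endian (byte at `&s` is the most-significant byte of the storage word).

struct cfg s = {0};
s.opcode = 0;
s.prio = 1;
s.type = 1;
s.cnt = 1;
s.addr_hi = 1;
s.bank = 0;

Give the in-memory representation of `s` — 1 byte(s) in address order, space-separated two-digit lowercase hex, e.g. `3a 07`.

3a

opcode:2 = 0 → 0x0 << 6 → word 0x00
prio:1 = 1 → 0x1 << 5 → word 0x20
type:1 = 1 → 0x1 << 4 → word 0x30
cnt:1 = 1 → 0x1 << 3 → word 0x38
addr_hi:2 = 1 → 0x1 << 1 → word 0x3a
bank:1 = 0 → 0x0 << 0 → word 0x3a
word = 0x3a → big-endian bytes:
  [0]=0x3a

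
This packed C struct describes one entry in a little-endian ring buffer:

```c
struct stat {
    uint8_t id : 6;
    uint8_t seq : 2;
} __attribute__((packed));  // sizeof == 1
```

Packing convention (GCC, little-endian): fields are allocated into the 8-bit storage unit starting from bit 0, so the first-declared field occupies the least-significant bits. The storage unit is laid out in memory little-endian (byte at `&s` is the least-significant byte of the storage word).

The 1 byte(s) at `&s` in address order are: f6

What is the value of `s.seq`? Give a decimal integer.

3

[0]=0xf6 (little-endian) → word 0xf6
id [0+:6] = (word>>0) & 0x3f = 54
seq [6+:2] = (word>>6) & 0x3 = 3  ←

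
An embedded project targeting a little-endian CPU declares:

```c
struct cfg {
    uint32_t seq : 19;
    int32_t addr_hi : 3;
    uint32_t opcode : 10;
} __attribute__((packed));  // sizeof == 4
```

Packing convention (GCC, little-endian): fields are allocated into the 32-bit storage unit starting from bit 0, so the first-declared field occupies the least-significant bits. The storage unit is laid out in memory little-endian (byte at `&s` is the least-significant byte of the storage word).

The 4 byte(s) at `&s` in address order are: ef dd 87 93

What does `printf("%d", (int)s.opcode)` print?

[0]=0xef [1]=0xdd [2]=0x87 [3]=0x93 (little-endian) → word 0x9387ddef
seq:19 @ bit 0 → (0x9387ddef>>0)&0x7ffff = 0x7ddef
addr_hi:3 @ bit 19 → (0x9387ddef>>19)&0x7 = 0x0
opcode:10 @ bit 22 → (0x9387ddef>>22)&0x3ff = 0x24e  ←

590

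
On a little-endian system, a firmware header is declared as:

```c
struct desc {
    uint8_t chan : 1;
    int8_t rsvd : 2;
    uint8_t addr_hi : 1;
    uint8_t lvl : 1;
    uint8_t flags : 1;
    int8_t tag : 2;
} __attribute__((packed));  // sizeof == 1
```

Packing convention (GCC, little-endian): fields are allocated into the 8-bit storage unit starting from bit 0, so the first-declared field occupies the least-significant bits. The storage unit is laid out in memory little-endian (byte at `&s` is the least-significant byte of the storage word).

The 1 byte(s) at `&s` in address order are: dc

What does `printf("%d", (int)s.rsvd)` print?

[0]=0xdc (little-endian) → word 0xdc
chan [0+:1] = (word>>0) & 0x1 = 0
rsvd [1+:2] = (word>>1) & 0x3 = 2  ←
addr_hi [3+:1] = (word>>3) & 0x1 = 1
lvl [4+:1] = (word>>4) & 0x1 = 1
flags [5+:1] = (word>>5) & 0x1 = 0
tag [6+:2] = (word>>6) & 0x3 = 3
rsvd signed 2b, MSB=1: 2 - 4 = -2

-2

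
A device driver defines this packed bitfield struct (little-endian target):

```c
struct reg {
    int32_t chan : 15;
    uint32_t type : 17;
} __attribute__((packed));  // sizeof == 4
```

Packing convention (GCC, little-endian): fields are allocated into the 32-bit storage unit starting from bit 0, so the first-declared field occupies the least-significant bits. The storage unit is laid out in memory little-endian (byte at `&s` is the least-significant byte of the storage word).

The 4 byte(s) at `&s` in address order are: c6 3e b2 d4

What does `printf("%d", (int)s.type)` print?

[0]=0xc6 [1]=0x3e [2]=0xb2 [3]=0xd4 (little-endian) → word 0xd4b23ec6
chan [0+:15] = (word>>0) & 0x7fff = 16070
type [15+:17] = (word>>15) & 0x1ffff = 108900  ←

108900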